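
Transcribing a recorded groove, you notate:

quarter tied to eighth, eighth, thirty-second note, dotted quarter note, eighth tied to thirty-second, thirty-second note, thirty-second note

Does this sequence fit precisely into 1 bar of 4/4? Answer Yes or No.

One bar of 4/4 = 32 thirty-second notes.
In thirty-second notes: quarter tied to eighth (quarter + eighth) = 12; eighth = 4; thirty-second note = 1; dotted quarter note = 12; eighth tied to thirty-second (eighth + thirty-second) = 5; thirty-second note = 1; thirty-second note = 1.
Sum: 12 + 4 + 1 + 12 + 5 + 1 + 1 = 36.
36 exceeds 32, so the answer is No.

No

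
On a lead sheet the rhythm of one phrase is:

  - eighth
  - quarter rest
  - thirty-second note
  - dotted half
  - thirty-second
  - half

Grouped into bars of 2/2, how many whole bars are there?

1

One bar of 2/2 = 32 thirty-second notes.
Each duration in thirty-second notes: eighth = 4; quarter rest = 8; thirty-second note = 1; dotted half = 24; thirty-second = 1; half = 16.
Altogether 4 + 8 + 1 + 24 + 1 + 16 = 54.
54 ÷ 32 = 1 complete bar with 22 left over.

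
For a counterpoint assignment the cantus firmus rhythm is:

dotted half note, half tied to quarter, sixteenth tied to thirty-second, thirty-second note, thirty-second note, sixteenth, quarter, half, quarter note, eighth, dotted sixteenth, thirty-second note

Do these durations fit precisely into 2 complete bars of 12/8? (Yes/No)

No

One bar of 12/8 = 48 thirty-second notes, so 2 bars = 96.
Each duration in thirty-second notes: dotted half note = 24; half tied to quarter (half + quarter) = 24; sixteenth tied to thirty-second (sixteenth + thirty-second) = 3; thirty-second note = 1; thirty-second note = 1; sixteenth = 2; quarter = 8; half = 16; quarter note = 8; eighth = 4; dotted sixteenth = 3; thirty-second note = 1.
Adding: 24 + 24 + 3 + 1 + 1 + 2 + 8 + 16 + 8 + 4 + 3 + 1 = 95.
95 falls short of 96, so the answer is No.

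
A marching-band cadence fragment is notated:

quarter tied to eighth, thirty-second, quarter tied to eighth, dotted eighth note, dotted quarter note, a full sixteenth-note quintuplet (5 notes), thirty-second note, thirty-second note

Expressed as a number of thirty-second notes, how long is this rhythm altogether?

53

Each duration in thirty-second notes: quarter tied to eighth (quarter + eighth) = 12; thirty-second = 1; quarter tied to eighth (quarter + eighth) = 12; dotted eighth note = 6; dotted quarter note = 12; a full sixteenth-note quintuplet (5 notes) (five quintuplet sixteenths span one quarter) = 8; thirty-second note = 1; thirty-second note = 1.
Altogether 12 + 1 + 12 + 6 + 12 + 8 + 1 + 1 = 53 thirty-second notes.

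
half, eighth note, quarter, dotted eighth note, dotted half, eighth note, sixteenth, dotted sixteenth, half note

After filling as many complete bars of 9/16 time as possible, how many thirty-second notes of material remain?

One bar of 9/16 = 18 thirty-second notes.
Working in thirty-second notes: half = 16; eighth note = 4; quarter = 8; dotted eighth note = 6; dotted half = 24; eighth note = 4; sixteenth = 2; dotted sixteenth = 3; half note = 16.
Adding: 16 + 4 + 8 + 6 + 24 + 4 + 2 + 3 + 16 = 83.
83 ÷ 18 = 4 complete bars with 11 thirty-second notes remaining.

11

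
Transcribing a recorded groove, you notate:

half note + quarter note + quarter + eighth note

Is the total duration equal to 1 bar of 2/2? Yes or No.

No

One bar of 2/2 = 8 eighth notes.
Working in eighth notes: half note = 4; quarter note = 2; quarter = 2; eighth note = 1.
Sum: 4 + 2 + 2 + 1 = 9.
9 exceeds 8, so the answer is No.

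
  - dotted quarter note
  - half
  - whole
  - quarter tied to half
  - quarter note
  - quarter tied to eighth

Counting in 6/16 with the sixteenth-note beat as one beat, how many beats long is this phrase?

52

One sixteenth-note beat = 2 thirty-second notes.
Convert each value to thirty-second notes: dotted quarter note = 12; half = 16; whole = 32; quarter tied to half (quarter + half) = 24; quarter note = 8; quarter tied to eighth (quarter + eighth) = 12.
Adding: 12 + 16 + 32 + 24 + 8 + 12 = 104.
104 ÷ 2 = 52 beats.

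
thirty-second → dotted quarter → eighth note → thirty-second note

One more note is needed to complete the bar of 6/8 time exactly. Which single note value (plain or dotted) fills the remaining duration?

The bar of 6/8 = 24 thirty-second notes.
Convert each value to thirty-second notes: thirty-second = 1; dotted quarter = 12; eighth note = 4; thirty-second note = 1.
Adding: 1 + 12 + 4 + 1 = 18.
Remaining: 24 − 18 = 6 thirty-second notes, which is a dotted eighth note.

dotted eighth note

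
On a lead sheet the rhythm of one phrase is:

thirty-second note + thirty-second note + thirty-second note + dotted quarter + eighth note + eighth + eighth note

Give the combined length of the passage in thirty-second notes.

In thirty-second notes: thirty-second note = 1; thirty-second note = 1; thirty-second note = 1; dotted quarter = 12; eighth note = 4; eighth = 4; eighth note = 4.
Sum: 1 + 1 + 1 + 12 + 4 + 4 + 4 = 27 thirty-second notes.

27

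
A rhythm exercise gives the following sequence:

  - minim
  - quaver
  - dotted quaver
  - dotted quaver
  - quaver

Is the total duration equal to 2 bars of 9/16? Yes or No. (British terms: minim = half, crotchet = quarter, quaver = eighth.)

One bar of 9/16 = 9 sixteenth notes, so 2 bars = 18.
Convert each value to sixteenth notes: minim = 8; quaver = 2; dotted quaver = 3; dotted quaver = 3; quaver = 2.
Adding: 8 + 2 + 3 + 3 + 2 = 18.
18 equals 18, so the answer is Yes.

Yes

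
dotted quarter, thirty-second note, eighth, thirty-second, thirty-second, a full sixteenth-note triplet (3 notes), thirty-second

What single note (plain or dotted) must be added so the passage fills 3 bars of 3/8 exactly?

dotted quarter note

3 bars of 3/8 = 36 thirty-second notes.
In thirty-second notes: dotted quarter = 12; thirty-second note = 1; eighth = 4; thirty-second = 1; thirty-second = 1; a full sixteenth-note triplet (3 notes) (three triplet sixteenths span one eighth) = 4; thirty-second = 1.
Sum: 12 + 1 + 4 + 1 + 1 + 4 + 1 = 24.
Remaining: 36 − 24 = 12 thirty-second notes, which is a dotted quarter note.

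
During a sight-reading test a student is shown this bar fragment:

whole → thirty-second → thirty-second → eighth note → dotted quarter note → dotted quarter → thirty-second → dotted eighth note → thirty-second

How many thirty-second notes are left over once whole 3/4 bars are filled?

One bar of 3/4 = 24 thirty-second notes.
In thirty-second notes: whole = 32; thirty-second = 1; thirty-second = 1; eighth note = 4; dotted quarter note = 12; dotted quarter = 12; thirty-second = 1; dotted eighth note = 6; thirty-second = 1.
Sum: 32 + 1 + 1 + 4 + 12 + 12 + 1 + 6 + 1 = 70.
70 ÷ 24 = 2 complete bars with 22 thirty-second notes remaining.

22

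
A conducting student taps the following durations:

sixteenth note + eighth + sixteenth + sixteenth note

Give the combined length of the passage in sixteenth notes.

In sixteenth notes: sixteenth note = 1; eighth = 2; sixteenth = 1; sixteenth note = 1.
Adding: 1 + 2 + 1 + 1 = 5 sixteenth notes.

5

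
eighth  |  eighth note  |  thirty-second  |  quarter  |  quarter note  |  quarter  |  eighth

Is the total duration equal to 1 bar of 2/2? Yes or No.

No

One bar of 2/2 = 32 thirty-second notes.
In thirty-second notes: eighth = 4; eighth note = 4; thirty-second = 1; quarter = 8; quarter note = 8; quarter = 8; eighth = 4.
Sum: 4 + 4 + 1 + 8 + 8 + 8 + 4 = 37.
37 exceeds 32, so the answer is No.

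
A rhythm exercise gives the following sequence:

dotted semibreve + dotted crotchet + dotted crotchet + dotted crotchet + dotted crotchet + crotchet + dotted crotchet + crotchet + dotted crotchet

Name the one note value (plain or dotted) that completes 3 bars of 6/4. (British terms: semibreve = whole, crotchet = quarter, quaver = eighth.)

quarter note

3 bars of 6/4 = 36 eighth notes.
In eighth notes: dotted semibreve = 12; dotted crotchet = 3; dotted crotchet = 3; dotted crotchet = 3; dotted crotchet = 3; crotchet = 2; dotted crotchet = 3; crotchet = 2; dotted crotchet = 3.
Total: 12 + 3 + 3 + 3 + 3 + 2 + 3 + 2 + 3 = 34.
Remaining: 36 − 34 = 2 eighth notes, which is a quarter note.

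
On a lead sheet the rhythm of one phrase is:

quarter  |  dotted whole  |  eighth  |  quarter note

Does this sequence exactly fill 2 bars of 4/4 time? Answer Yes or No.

No

One bar of 4/4 = 8 eighth notes, so 2 bars = 16.
Working in eighth notes: quarter = 2; dotted whole = 12; eighth = 1; quarter note = 2.
Adding: 2 + 12 + 1 + 2 = 17.
17 exceeds 16, so the answer is No.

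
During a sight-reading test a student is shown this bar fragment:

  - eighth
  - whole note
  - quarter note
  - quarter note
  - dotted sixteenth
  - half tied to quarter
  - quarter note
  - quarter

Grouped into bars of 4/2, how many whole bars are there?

One bar of 4/2 = 64 thirty-second notes.
In thirty-second notes: eighth = 4; whole note = 32; quarter note = 8; quarter note = 8; dotted sixteenth = 3; half tied to quarter (half + quarter) = 24; quarter note = 8; quarter = 8.
Altogether 4 + 32 + 8 + 8 + 3 + 24 + 8 + 8 = 95.
95 ÷ 64 = 1 complete bar with 31 left over.

1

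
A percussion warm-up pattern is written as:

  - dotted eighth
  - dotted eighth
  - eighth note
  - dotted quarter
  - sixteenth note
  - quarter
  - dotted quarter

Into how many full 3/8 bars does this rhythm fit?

One bar of 3/8 = 6 sixteenth notes.
Working in sixteenth notes: dotted eighth = 3; dotted eighth = 3; eighth note = 2; dotted quarter = 6; sixteenth note = 1; quarter = 4; dotted quarter = 6.
Sum: 3 + 3 + 2 + 6 + 1 + 4 + 6 = 25.
25 ÷ 6 = 4 complete bars with 1 left over.

4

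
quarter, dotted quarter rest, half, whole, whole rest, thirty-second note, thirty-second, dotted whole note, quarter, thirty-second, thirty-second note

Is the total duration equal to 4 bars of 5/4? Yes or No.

One bar of 5/4 = 40 thirty-second notes, so 4 bars = 160.
Each duration in thirty-second notes: quarter = 8; dotted quarter rest = 12; half = 16; whole = 32; whole rest = 32; thirty-second note = 1; thirty-second = 1; dotted whole note = 48; quarter = 8; thirty-second = 1; thirty-second note = 1.
Adding: 8 + 12 + 16 + 32 + 32 + 1 + 1 + 48 + 8 + 1 + 1 = 160.
160 equals 160, so the answer is Yes.

Yes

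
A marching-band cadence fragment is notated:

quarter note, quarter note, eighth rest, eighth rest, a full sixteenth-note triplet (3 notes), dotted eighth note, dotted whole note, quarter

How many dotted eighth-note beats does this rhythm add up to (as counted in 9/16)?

One dotted eighth-note beat = 3 sixteenth notes.
Convert each value to sixteenth notes: quarter note = 4; quarter note = 4; eighth rest = 2; eighth rest = 2; a full sixteenth-note triplet (3 notes) (three triplet sixteenths span one eighth) = 2; dotted eighth note = 3; dotted whole note = 24; quarter = 4.
Total: 4 + 4 + 2 + 2 + 2 + 3 + 24 + 4 = 45.
45 ÷ 3 = 15 beats.

15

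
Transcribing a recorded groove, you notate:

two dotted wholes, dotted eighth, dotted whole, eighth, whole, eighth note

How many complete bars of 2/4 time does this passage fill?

One bar of 2/4 = 8 sixteenth notes.
In sixteenth notes: dotted whole = 24; dotted whole = 24; dotted eighth = 3; dotted whole = 24; eighth = 2; whole = 16; eighth note = 2.
Total: 24 + 24 + 3 + 24 + 2 + 16 + 2 = 95.
95 ÷ 8 = 11 complete bars with 7 left over.

11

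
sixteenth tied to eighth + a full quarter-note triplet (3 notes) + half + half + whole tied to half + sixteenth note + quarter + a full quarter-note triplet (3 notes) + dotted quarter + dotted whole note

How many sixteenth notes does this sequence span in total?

In sixteenth notes: sixteenth tied to eighth (sixteenth + eighth) = 3; a full quarter-note triplet (3 notes) (three triplet quarters span one half) = 8; half = 8; half = 8; whole tied to half (whole + half) = 24; sixteenth note = 1; quarter = 4; a full quarter-note triplet (3 notes) (three triplet quarters span one half) = 8; dotted quarter = 6; dotted whole note = 24.
Adding: 3 + 8 + 8 + 8 + 24 + 1 + 4 + 8 + 6 + 24 = 94 sixteenth notes.

94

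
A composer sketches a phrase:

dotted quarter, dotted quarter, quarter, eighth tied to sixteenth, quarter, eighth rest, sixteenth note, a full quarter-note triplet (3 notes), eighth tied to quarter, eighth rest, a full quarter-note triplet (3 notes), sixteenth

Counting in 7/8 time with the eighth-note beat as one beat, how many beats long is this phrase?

One eighth-note beat = 2 sixteenth notes.
Each duration in sixteenth notes: dotted quarter = 6; dotted quarter = 6; quarter = 4; eighth tied to sixteenth (eighth + sixteenth) = 3; quarter = 4; eighth rest = 2; sixteenth note = 1; a full quarter-note triplet (3 notes) (three triplet quarters span one half) = 8; eighth tied to quarter (eighth + quarter) = 6; eighth rest = 2; a full quarter-note triplet (3 notes) (three triplet quarters span one half) = 8; sixteenth = 1.
Altogether 6 + 6 + 4 + 3 + 4 + 2 + 1 + 8 + 6 + 2 + 8 + 1 = 51.
51 ÷ 2 = 25.5 beats.

25.5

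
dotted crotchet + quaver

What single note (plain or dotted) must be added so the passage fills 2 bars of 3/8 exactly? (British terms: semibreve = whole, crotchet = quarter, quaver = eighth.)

quarter note

2 bars of 3/8 = 6 eighth notes.
Express everything in eighth notes: dotted crotchet = 3; quaver = 1.
Total: 3 + 1 = 4.
Remaining: 6 − 4 = 2 eighth notes, which is a quarter note.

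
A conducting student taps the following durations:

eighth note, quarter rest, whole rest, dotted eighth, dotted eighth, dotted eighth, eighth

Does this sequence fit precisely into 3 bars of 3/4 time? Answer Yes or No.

One bar of 3/4 = 12 sixteenth notes, so 3 bars = 36.
In sixteenth notes: eighth note = 2; quarter rest = 4; whole rest = 16; dotted eighth = 3; dotted eighth = 3; dotted eighth = 3; eighth = 2.
Sum: 2 + 4 + 16 + 3 + 3 + 3 + 2 = 33.
33 falls short of 36, so the answer is No.

No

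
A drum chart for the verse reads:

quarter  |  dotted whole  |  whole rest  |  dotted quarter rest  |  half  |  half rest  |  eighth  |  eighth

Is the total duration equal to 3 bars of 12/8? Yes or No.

One bar of 12/8 = 12 eighth notes, so 3 bars = 36.
Express everything in eighth notes: quarter = 2; dotted whole = 12; whole rest = 8; dotted quarter rest = 3; half = 4; half rest = 4; eighth = 1; eighth = 1.
Altogether 2 + 12 + 8 + 3 + 4 + 4 + 1 + 1 = 35.
35 falls short of 36, so the answer is No.

No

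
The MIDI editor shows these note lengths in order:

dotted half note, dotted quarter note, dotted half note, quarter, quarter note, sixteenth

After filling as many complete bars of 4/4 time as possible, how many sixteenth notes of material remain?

7

One bar of 4/4 = 16 sixteenth notes.
In sixteenth notes: dotted half note = 12; dotted quarter note = 6; dotted half note = 12; quarter = 4; quarter note = 4; sixteenth = 1.
Altogether 12 + 6 + 12 + 4 + 4 + 1 = 39.
39 ÷ 16 = 2 complete bars with 7 sixteenth notes remaining.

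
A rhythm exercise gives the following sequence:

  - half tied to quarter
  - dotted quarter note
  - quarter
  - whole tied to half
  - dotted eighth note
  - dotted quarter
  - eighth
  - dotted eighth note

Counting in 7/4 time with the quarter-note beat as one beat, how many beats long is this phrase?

15

One quarter-note beat = 4 sixteenth notes.
Convert each value to sixteenth notes: half tied to quarter (half + quarter) = 12; dotted quarter note = 6; quarter = 4; whole tied to half (whole + half) = 24; dotted eighth note = 3; dotted quarter = 6; eighth = 2; dotted eighth note = 3.
Adding: 12 + 6 + 4 + 24 + 3 + 6 + 2 + 3 = 60.
60 ÷ 4 = 15 beats.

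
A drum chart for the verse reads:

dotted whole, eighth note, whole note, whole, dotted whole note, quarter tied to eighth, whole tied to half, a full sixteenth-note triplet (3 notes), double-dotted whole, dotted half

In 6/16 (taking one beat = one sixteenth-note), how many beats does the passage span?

154

One sixteenth-note beat = 2 thirty-second notes.
Working in thirty-second notes: dotted whole = 48; eighth note = 4; whole note = 32; whole = 32; dotted whole note = 48; quarter tied to eighth (quarter + eighth) = 12; whole tied to half (whole + half) = 48; a full sixteenth-note triplet (3 notes) (three triplet sixteenths span one eighth) = 4; double-dotted whole = 56; dotted half = 24.
Total: 48 + 4 + 32 + 32 + 48 + 12 + 48 + 4 + 56 + 24 = 308.
308 ÷ 2 = 154 beats.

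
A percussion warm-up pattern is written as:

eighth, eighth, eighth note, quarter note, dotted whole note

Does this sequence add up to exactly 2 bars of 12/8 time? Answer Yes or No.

No

One bar of 12/8 = 12 eighth notes, so 2 bars = 24.
Convert each value to eighth notes: eighth = 1; eighth = 1; eighth note = 1; quarter note = 2; dotted whole note = 12.
Total: 1 + 1 + 1 + 2 + 12 = 17.
17 falls short of 24, so the answer is No.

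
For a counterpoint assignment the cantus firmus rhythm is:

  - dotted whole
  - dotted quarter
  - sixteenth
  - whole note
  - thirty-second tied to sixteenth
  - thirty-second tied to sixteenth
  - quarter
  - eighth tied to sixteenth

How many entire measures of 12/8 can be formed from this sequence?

One bar of 12/8 = 48 thirty-second notes.
Each duration in thirty-second notes: dotted whole = 48; dotted quarter = 12; sixteenth = 2; whole note = 32; thirty-second tied to sixteenth (thirty-second + sixteenth) = 3; thirty-second tied to sixteenth (thirty-second + sixteenth) = 3; quarter = 8; eighth tied to sixteenth (eighth + sixteenth) = 6.
Sum: 48 + 12 + 2 + 32 + 3 + 3 + 8 + 6 = 114.
114 ÷ 48 = 2 complete bars with 18 left over.

2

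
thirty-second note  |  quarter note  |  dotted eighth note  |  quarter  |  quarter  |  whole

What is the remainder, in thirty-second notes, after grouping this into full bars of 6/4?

One bar of 6/4 = 48 thirty-second notes.
Each duration in thirty-second notes: thirty-second note = 1; quarter note = 8; dotted eighth note = 6; quarter = 8; quarter = 8; whole = 32.
Altogether 1 + 8 + 6 + 8 + 8 + 32 = 63.
63 ÷ 48 = 1 complete bar with 15 thirty-second notes remaining.

15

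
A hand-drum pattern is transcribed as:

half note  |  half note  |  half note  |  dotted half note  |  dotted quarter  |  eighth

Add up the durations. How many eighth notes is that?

22

Convert each value to eighth notes: half note = 4; half note = 4; half note = 4; dotted half note = 6; dotted quarter = 3; eighth = 1.
Altogether 4 + 4 + 4 + 6 + 3 + 1 = 22 eighth notes.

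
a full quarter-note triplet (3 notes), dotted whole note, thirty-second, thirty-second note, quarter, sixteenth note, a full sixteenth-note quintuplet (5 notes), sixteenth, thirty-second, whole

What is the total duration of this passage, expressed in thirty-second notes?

119

Express everything in thirty-second notes: a full quarter-note triplet (3 notes) (three triplet quarters span one half) = 16; dotted whole note = 48; thirty-second = 1; thirty-second note = 1; quarter = 8; sixteenth note = 2; a full sixteenth-note quintuplet (5 notes) (five quintuplet sixteenths span one quarter) = 8; sixteenth = 2; thirty-second = 1; whole = 32.
Total: 16 + 48 + 1 + 1 + 8 + 2 + 8 + 2 + 1 + 32 = 119 thirty-second notes.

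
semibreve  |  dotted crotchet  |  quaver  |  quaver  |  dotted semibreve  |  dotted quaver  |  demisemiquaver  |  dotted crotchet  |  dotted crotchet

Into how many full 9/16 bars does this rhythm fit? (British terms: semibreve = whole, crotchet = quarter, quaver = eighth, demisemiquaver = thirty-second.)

One bar of 9/16 = 18 thirty-second notes.
Each duration in thirty-second notes: semibreve = 32; dotted crotchet = 12; quaver = 4; quaver = 4; dotted semibreve = 48; dotted quaver = 6; demisemiquaver = 1; dotted crotchet = 12; dotted crotchet = 12.
Total: 32 + 12 + 4 + 4 + 48 + 6 + 1 + 12 + 12 = 131.
131 ÷ 18 = 7 complete bars with 5 left over.

7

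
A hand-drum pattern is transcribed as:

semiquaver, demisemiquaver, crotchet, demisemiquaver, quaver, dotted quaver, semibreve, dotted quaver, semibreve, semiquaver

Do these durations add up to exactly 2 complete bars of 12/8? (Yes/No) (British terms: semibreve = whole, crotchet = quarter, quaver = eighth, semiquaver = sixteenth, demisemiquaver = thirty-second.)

One bar of 12/8 = 48 thirty-second notes, so 2 bars = 96.
Each duration in thirty-second notes: semiquaver = 2; demisemiquaver = 1; crotchet = 8; demisemiquaver = 1; quaver = 4; dotted quaver = 6; semibreve = 32; dotted quaver = 6; semibreve = 32; semiquaver = 2.
Sum: 2 + 1 + 8 + 1 + 4 + 6 + 32 + 6 + 32 + 2 = 94.
94 falls short of 96, so the answer is No.

No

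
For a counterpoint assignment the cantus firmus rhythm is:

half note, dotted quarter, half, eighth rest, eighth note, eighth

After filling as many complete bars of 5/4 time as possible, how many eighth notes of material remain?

4

One bar of 5/4 = 10 eighth notes.
Each duration in eighth notes: half note = 4; dotted quarter = 3; half = 4; eighth rest = 1; eighth note = 1; eighth = 1.
Altogether 4 + 3 + 4 + 1 + 1 + 1 = 14.
14 ÷ 10 = 1 complete bar with 4 eighth notes remaining.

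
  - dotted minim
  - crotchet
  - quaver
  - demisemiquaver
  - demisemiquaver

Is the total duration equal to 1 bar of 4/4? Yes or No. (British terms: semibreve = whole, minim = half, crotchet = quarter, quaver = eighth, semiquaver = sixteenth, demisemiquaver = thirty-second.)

One bar of 4/4 = 32 thirty-second notes.
Working in thirty-second notes: dotted minim = 24; crotchet = 8; quaver = 4; demisemiquaver = 1; demisemiquaver = 1.
Sum: 24 + 8 + 4 + 1 + 1 = 38.
38 exceeds 32, so the answer is No.

No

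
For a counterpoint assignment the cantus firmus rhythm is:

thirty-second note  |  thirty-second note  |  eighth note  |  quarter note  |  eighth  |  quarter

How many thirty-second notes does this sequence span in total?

26

In thirty-second notes: thirty-second note = 1; thirty-second note = 1; eighth note = 4; quarter note = 8; eighth = 4; quarter = 8.
Sum: 1 + 1 + 4 + 8 + 4 + 8 = 26 thirty-second notes.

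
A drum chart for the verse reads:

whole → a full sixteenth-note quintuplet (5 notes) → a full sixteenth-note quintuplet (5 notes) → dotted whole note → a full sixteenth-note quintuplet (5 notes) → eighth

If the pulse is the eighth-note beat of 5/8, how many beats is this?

One eighth-note beat = 2 sixteenth notes.
In sixteenth notes: whole = 16; a full sixteenth-note quintuplet (5 notes) (five quintuplet sixteenths span one quarter) = 4; a full sixteenth-note quintuplet (5 notes) (five quintuplet sixteenths span one quarter) = 4; dotted whole note = 24; a full sixteenth-note quintuplet (5 notes) (five quintuplet sixteenths span one quarter) = 4; eighth = 2.
Total: 16 + 4 + 4 + 24 + 4 + 2 = 54.
54 ÷ 2 = 27 beats.

27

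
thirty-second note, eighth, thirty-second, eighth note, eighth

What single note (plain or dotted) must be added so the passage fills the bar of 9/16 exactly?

eighth note

The bar of 9/16 = 18 thirty-second notes.
Each duration in thirty-second notes: thirty-second note = 1; eighth = 4; thirty-second = 1; eighth note = 4; eighth = 4.
Altogether 1 + 4 + 1 + 4 + 4 = 14.
Remaining: 18 − 14 = 4 thirty-second notes, which is a eighth note.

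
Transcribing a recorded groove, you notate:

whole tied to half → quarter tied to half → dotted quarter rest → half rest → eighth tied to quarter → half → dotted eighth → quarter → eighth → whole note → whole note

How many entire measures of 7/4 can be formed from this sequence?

3

One bar of 7/4 = 28 sixteenth notes.
In sixteenth notes: whole tied to half (whole + half) = 24; quarter tied to half (quarter + half) = 12; dotted quarter rest = 6; half rest = 8; eighth tied to quarter (eighth + quarter) = 6; half = 8; dotted eighth = 3; quarter = 4; eighth = 2; whole note = 16; whole note = 16.
Sum: 24 + 12 + 6 + 8 + 6 + 8 + 3 + 4 + 2 + 16 + 16 = 105.
105 ÷ 28 = 3 complete bars with 21 left over.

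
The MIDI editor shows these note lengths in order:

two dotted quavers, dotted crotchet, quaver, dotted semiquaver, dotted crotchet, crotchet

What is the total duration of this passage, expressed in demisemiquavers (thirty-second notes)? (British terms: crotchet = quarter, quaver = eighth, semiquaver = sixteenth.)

In thirty-second notes: dotted quaver = 6; dotted quaver = 6; dotted crotchet = 12; quaver = 4; dotted semiquaver = 3; dotted crotchet = 12; crotchet = 8.
Sum: 6 + 6 + 12 + 4 + 3 + 12 + 8 = 51 thirty-second notes.

51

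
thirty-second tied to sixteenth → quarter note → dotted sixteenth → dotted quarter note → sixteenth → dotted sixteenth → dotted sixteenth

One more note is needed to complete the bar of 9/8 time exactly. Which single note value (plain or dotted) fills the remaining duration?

sixteenth note

The bar of 9/8 = 36 thirty-second notes.
Convert each value to thirty-second notes: thirty-second tied to sixteenth (thirty-second + sixteenth) = 3; quarter note = 8; dotted sixteenth = 3; dotted quarter note = 12; sixteenth = 2; dotted sixteenth = 3; dotted sixteenth = 3.
Adding: 3 + 8 + 3 + 12 + 2 + 3 + 3 = 34.
Remaining: 36 − 34 = 2 thirty-second notes, which is a sixteenth note.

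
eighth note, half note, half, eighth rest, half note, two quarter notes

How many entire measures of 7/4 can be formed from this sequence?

1

One bar of 7/4 = 14 eighth notes.
Each duration in eighth notes: eighth note = 1; half note = 4; half = 4; eighth rest = 1; half note = 4; quarter note = 2; quarter note = 2.
Altogether 1 + 4 + 4 + 1 + 4 + 2 + 2 = 18.
18 ÷ 14 = 1 complete bar with 4 left over.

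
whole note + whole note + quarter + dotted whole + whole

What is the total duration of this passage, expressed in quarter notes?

In quarter notes: whole note = 4; whole note = 4; quarter = 1; dotted whole = 6; whole = 4.
Altogether 4 + 4 + 1 + 6 + 4 = 19 quarter notes.

19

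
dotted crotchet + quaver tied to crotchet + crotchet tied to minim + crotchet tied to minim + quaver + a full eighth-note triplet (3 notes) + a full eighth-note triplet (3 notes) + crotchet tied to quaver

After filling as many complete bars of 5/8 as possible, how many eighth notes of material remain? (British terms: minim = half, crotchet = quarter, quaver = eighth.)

1

One bar of 5/8 = 5 eighth notes.
Working in eighth notes: dotted crotchet = 3; quaver tied to crotchet (quaver + crotchet) = 3; crotchet tied to minim (crotchet + minim) = 6; crotchet tied to minim (crotchet + minim) = 6; quaver = 1; a full eighth-note triplet (3 notes) (three triplet eighths span one quarter) = 2; a full eighth-note triplet (3 notes) (three triplet eighths span one quarter) = 2; crotchet tied to quaver (crotchet + quaver) = 3.
Sum: 3 + 3 + 6 + 6 + 1 + 2 + 2 + 3 = 26.
26 ÷ 5 = 5 complete bars with 1 eighth note remaining.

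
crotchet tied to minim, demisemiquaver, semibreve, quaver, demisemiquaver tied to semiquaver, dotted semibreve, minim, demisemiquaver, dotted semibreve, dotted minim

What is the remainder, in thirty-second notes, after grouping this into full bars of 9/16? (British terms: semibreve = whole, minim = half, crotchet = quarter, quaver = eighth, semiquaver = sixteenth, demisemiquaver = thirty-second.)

One bar of 9/16 = 18 thirty-second notes.
Convert each value to thirty-second notes: crotchet tied to minim (crotchet + minim) = 24; demisemiquaver = 1; semibreve = 32; quaver = 4; demisemiquaver tied to semiquaver (demisemiquaver + semiquaver) = 3; dotted semibreve = 48; minim = 16; demisemiquaver = 1; dotted semibreve = 48; dotted minim = 24.
Sum: 24 + 1 + 32 + 4 + 3 + 48 + 16 + 1 + 48 + 24 = 201.
201 ÷ 18 = 11 complete bars with 3 thirty-second notes remaining.

3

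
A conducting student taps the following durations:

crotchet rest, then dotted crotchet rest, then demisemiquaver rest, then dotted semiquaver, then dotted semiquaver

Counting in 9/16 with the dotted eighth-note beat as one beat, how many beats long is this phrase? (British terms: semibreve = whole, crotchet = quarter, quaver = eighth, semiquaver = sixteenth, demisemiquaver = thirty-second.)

One dotted eighth-note beat = 6 thirty-second notes.
Convert each value to thirty-second notes: crotchet rest = 8; dotted crotchet rest = 12; demisemiquaver rest = 1; dotted semiquaver = 3; dotted semiquaver = 3.
Sum: 8 + 12 + 1 + 3 + 3 = 27.
27 ÷ 6 = 4.5 beats.

4.5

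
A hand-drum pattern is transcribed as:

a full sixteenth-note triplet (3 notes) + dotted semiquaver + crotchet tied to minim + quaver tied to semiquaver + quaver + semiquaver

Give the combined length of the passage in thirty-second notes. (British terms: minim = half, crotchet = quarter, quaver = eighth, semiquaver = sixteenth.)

Convert each value to thirty-second notes: a full sixteenth-note triplet (3 notes) (three triplet sixteenths span one eighth) = 4; dotted semiquaver = 3; crotchet tied to minim (crotchet + minim) = 24; quaver tied to semiquaver (quaver + semiquaver) = 6; quaver = 4; semiquaver = 2.
Adding: 4 + 3 + 24 + 6 + 4 + 2 = 43 thirty-second notes.

43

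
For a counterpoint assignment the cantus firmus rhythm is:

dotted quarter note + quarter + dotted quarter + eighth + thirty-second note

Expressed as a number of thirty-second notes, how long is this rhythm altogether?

37

Each duration in thirty-second notes: dotted quarter note = 12; quarter = 8; dotted quarter = 12; eighth = 4; thirty-second note = 1.
Altogether 12 + 8 + 12 + 4 + 1 = 37 thirty-second notes.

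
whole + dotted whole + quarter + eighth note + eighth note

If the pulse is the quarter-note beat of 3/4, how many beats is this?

One quarter-note beat = 2 eighth notes.
Express everything in eighth notes: whole = 8; dotted whole = 12; quarter = 2; eighth note = 1; eighth note = 1.
Adding: 8 + 12 + 2 + 1 + 1 = 24.
24 ÷ 2 = 12 beats.

12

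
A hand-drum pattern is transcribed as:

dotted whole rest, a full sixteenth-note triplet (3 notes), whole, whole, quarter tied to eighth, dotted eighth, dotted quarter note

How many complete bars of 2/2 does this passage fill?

4

One bar of 2/2 = 16 sixteenth notes.
Convert each value to sixteenth notes: dotted whole rest = 24; a full sixteenth-note triplet (3 notes) (three triplet sixteenths span one eighth) = 2; whole = 16; whole = 16; quarter tied to eighth (quarter + eighth) = 6; dotted eighth = 3; dotted quarter note = 6.
Altogether 24 + 2 + 16 + 16 + 6 + 3 + 6 = 73.
73 ÷ 16 = 4 complete bars with 9 left over.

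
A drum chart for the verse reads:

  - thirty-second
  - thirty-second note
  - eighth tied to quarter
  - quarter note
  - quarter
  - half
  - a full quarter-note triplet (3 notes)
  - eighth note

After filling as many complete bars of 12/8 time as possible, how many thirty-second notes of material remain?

18

One bar of 12/8 = 48 thirty-second notes.
Each duration in thirty-second notes: thirty-second = 1; thirty-second note = 1; eighth tied to quarter (eighth + quarter) = 12; quarter note = 8; quarter = 8; half = 16; a full quarter-note triplet (3 notes) (three triplet quarters span one half) = 16; eighth note = 4.
Altogether 1 + 1 + 12 + 8 + 8 + 16 + 16 + 4 = 66.
66 ÷ 48 = 1 complete bar with 18 thirty-second notes remaining.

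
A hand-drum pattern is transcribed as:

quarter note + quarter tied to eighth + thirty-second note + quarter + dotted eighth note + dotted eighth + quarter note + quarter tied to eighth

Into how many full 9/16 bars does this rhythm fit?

3

One bar of 9/16 = 18 thirty-second notes.
In thirty-second notes: quarter note = 8; quarter tied to eighth (quarter + eighth) = 12; thirty-second note = 1; quarter = 8; dotted eighth note = 6; dotted eighth = 6; quarter note = 8; quarter tied to eighth (quarter + eighth) = 12.
Altogether 8 + 12 + 1 + 8 + 6 + 6 + 8 + 12 = 61.
61 ÷ 18 = 3 complete bars with 7 left over.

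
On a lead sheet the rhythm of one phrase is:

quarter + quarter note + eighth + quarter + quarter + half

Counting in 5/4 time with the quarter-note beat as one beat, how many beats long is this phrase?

One quarter-note beat = 2 eighth notes.
In eighth notes: quarter = 2; quarter note = 2; eighth = 1; quarter = 2; quarter = 2; half = 4.
Total: 2 + 2 + 1 + 2 + 2 + 4 = 13.
13 ÷ 2 = 6.5 beats.

6.5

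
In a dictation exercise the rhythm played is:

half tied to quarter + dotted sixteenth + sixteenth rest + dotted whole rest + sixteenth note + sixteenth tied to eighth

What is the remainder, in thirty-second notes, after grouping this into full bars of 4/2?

21

One bar of 4/2 = 64 thirty-second notes.
Convert each value to thirty-second notes: half tied to quarter (half + quarter) = 24; dotted sixteenth = 3; sixteenth rest = 2; dotted whole rest = 48; sixteenth note = 2; sixteenth tied to eighth (sixteenth + eighth) = 6.
Adding: 24 + 3 + 2 + 48 + 2 + 6 = 85.
85 ÷ 64 = 1 complete bar with 21 thirty-second notes remaining.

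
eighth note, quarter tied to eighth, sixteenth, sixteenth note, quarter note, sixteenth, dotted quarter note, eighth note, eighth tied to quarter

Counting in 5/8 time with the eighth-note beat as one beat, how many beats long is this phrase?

One eighth-note beat = 2 sixteenth notes.
Convert each value to sixteenth notes: eighth note = 2; quarter tied to eighth (quarter + eighth) = 6; sixteenth = 1; sixteenth note = 1; quarter note = 4; sixteenth = 1; dotted quarter note = 6; eighth note = 2; eighth tied to quarter (eighth + quarter) = 6.
Sum: 2 + 6 + 1 + 1 + 4 + 1 + 6 + 2 + 6 = 29.
29 ÷ 2 = 14.5 beats.

14.5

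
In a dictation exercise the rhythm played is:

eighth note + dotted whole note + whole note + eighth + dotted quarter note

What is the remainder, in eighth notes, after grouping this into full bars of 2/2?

One bar of 2/2 = 8 eighth notes.
Each duration in eighth notes: eighth note = 1; dotted whole note = 12; whole note = 8; eighth = 1; dotted quarter note = 3.
Total: 1 + 12 + 8 + 1 + 3 = 25.
25 ÷ 8 = 3 complete bars with 1 eighth note remaining.

1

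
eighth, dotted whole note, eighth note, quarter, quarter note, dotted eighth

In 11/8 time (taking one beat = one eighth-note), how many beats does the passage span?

One eighth-note beat = 2 sixteenth notes.
Each duration in sixteenth notes: eighth = 2; dotted whole note = 24; eighth note = 2; quarter = 4; quarter note = 4; dotted eighth = 3.
Altogether 2 + 24 + 2 + 4 + 4 + 3 = 39.
39 ÷ 2 = 19.5 beats.

19.5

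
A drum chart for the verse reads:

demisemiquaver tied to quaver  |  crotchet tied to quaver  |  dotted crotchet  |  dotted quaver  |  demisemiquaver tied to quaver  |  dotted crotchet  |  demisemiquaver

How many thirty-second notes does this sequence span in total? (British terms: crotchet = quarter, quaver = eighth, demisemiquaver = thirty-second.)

In thirty-second notes: demisemiquaver tied to quaver (demisemiquaver + quaver) = 5; crotchet tied to quaver (crotchet + quaver) = 12; dotted crotchet = 12; dotted quaver = 6; demisemiquaver tied to quaver (demisemiquaver + quaver) = 5; dotted crotchet = 12; demisemiquaver = 1.
Total: 5 + 12 + 12 + 6 + 5 + 12 + 1 = 53 thirty-second notes.

53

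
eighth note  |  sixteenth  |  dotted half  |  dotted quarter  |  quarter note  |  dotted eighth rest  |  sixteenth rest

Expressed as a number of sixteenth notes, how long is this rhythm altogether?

In sixteenth notes: eighth note = 2; sixteenth = 1; dotted half = 12; dotted quarter = 6; quarter note = 4; dotted eighth rest = 3; sixteenth rest = 1.
Adding: 2 + 1 + 12 + 6 + 4 + 3 + 1 = 29 sixteenth notes.

29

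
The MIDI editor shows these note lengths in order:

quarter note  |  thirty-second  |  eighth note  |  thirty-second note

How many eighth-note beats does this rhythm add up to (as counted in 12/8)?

3.5

One eighth-note beat = 4 thirty-second notes.
Express everything in thirty-second notes: quarter note = 8; thirty-second = 1; eighth note = 4; thirty-second note = 1.
Sum: 8 + 1 + 4 + 1 = 14.
14 ÷ 4 = 3.5 beats.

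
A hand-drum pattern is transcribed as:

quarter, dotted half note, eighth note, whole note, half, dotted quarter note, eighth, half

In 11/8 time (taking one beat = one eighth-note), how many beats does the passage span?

One eighth-note beat = 2 sixteenth notes.
In sixteenth notes: quarter = 4; dotted half note = 12; eighth note = 2; whole note = 16; half = 8; dotted quarter note = 6; eighth = 2; half = 8.
Altogether 4 + 12 + 2 + 16 + 8 + 6 + 2 + 8 = 58.
58 ÷ 2 = 29 beats.

29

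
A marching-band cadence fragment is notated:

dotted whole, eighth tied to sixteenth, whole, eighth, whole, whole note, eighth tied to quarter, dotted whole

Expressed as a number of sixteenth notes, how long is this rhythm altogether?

107

Working in sixteenth notes: dotted whole = 24; eighth tied to sixteenth (eighth + sixteenth) = 3; whole = 16; eighth = 2; whole = 16; whole note = 16; eighth tied to quarter (eighth + quarter) = 6; dotted whole = 24.
Altogether 24 + 3 + 16 + 2 + 16 + 16 + 6 + 24 = 107 sixteenth notes.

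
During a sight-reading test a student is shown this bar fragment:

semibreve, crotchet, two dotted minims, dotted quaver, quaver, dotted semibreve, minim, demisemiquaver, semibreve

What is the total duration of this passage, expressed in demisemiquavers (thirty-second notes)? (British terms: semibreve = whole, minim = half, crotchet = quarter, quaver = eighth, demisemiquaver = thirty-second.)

195

Each duration in thirty-second notes: semibreve = 32; crotchet = 8; dotted minim = 24; dotted minim = 24; dotted quaver = 6; quaver = 4; dotted semibreve = 48; minim = 16; demisemiquaver = 1; semibreve = 32.
Adding: 32 + 8 + 24 + 24 + 6 + 4 + 48 + 16 + 1 + 32 = 195 thirty-second notes.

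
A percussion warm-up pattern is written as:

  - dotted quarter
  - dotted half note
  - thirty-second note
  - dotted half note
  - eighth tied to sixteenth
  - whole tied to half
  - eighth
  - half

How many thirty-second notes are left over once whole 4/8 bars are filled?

7

One bar of 4/8 = 16 thirty-second notes.
In thirty-second notes: dotted quarter = 12; dotted half note = 24; thirty-second note = 1; dotted half note = 24; eighth tied to sixteenth (eighth + sixteenth) = 6; whole tied to half (whole + half) = 48; eighth = 4; half = 16.
Altogether 12 + 24 + 1 + 24 + 6 + 48 + 4 + 16 = 135.
135 ÷ 16 = 8 complete bars with 7 thirty-second notes remaining.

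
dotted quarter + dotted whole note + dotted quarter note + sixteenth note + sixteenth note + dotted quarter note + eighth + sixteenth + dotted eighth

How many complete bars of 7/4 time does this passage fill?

One bar of 7/4 = 28 sixteenth notes.
Convert each value to sixteenth notes: dotted quarter = 6; dotted whole note = 24; dotted quarter note = 6; sixteenth note = 1; sixteenth note = 1; dotted quarter note = 6; eighth = 2; sixteenth = 1; dotted eighth = 3.
Adding: 6 + 24 + 6 + 1 + 1 + 6 + 2 + 1 + 3 = 50.
50 ÷ 28 = 1 complete bar with 22 left over.

1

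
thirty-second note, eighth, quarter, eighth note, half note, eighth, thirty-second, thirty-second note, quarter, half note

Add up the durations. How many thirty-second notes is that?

63

In thirty-second notes: thirty-second note = 1; eighth = 4; quarter = 8; eighth note = 4; half note = 16; eighth = 4; thirty-second = 1; thirty-second note = 1; quarter = 8; half note = 16.
Adding: 1 + 4 + 8 + 4 + 16 + 4 + 1 + 1 + 8 + 16 = 63 thirty-second notes.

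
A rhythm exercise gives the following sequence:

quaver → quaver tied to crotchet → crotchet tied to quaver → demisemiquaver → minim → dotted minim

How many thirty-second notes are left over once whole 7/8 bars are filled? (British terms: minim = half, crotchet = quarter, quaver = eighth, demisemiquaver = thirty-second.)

One bar of 7/8 = 28 thirty-second notes.
Express everything in thirty-second notes: quaver = 4; quaver tied to crotchet (quaver + crotchet) = 12; crotchet tied to quaver (crotchet + quaver) = 12; demisemiquaver = 1; minim = 16; dotted minim = 24.
Adding: 4 + 12 + 12 + 1 + 16 + 24 = 69.
69 ÷ 28 = 2 complete bars with 13 thirty-second notes remaining.

13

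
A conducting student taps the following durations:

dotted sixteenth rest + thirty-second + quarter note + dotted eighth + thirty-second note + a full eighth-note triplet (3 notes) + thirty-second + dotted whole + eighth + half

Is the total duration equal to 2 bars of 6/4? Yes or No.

Yes

One bar of 6/4 = 48 thirty-second notes, so 2 bars = 96.
Express everything in thirty-second notes: dotted sixteenth rest = 3; thirty-second = 1; quarter note = 8; dotted eighth = 6; thirty-second note = 1; a full eighth-note triplet (3 notes) (three triplet eighths span one quarter) = 8; thirty-second = 1; dotted whole = 48; eighth = 4; half = 16.
Sum: 3 + 1 + 8 + 6 + 1 + 8 + 1 + 48 + 4 + 16 = 96.
96 equals 96, so the answer is Yes.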